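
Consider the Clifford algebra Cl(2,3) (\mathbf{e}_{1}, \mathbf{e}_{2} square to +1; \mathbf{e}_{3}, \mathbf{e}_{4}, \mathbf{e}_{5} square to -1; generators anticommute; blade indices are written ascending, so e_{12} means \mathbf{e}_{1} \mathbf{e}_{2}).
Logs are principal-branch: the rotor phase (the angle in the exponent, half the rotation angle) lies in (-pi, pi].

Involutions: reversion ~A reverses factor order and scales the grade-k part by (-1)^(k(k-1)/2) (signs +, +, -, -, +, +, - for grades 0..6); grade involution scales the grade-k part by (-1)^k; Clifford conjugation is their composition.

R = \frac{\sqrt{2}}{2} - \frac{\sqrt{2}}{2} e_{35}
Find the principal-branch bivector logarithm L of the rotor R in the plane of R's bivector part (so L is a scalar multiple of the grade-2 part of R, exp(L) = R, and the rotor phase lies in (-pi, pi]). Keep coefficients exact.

The scalar part of R is \frac{\sqrt{2}}{2}, which fixes the principal-branch rotor phase; the unit plane is then the bivector part divided by the sine of that phase, and L is that plane scaled by the phase.
Concretely: cos(phase) = \frac{\sqrt{2}}{2} gives phase = ±\frac{\pi}{4}, and since phase/sin(phase) is even the sign is immaterial: L = (phase/sin(phase)) * <R>_2 = (\frac{\sqrt{2} \pi}{4}) * <R>_2.
Answer: - \frac{\pi}{4} e_{35}


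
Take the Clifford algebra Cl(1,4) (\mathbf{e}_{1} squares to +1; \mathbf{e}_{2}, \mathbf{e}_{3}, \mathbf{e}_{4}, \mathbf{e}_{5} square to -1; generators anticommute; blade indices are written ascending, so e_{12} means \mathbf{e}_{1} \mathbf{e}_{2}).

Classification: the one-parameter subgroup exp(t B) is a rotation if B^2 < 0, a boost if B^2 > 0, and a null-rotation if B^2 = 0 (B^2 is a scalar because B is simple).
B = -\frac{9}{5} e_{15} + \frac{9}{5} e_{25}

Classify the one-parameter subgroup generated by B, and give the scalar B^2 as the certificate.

B^2 term by term: the squares give (-\frac{9}{5})^2*(e_{15})^2 + (\frac{9}{5})^2*(e_{25})^2 = \frac{81}{25}*(+1) + \frac{81}{25}*(-1) = 0 (each basis 2-blade squares to minus the product of its generators' squares); cross terms between blades sharing an index anticommute and cancel. So B^2 = 0.
Answer: null-rotation, certificate B^2 = 0. B^2 = 0 is basis-independent, so its sign is the whole story.


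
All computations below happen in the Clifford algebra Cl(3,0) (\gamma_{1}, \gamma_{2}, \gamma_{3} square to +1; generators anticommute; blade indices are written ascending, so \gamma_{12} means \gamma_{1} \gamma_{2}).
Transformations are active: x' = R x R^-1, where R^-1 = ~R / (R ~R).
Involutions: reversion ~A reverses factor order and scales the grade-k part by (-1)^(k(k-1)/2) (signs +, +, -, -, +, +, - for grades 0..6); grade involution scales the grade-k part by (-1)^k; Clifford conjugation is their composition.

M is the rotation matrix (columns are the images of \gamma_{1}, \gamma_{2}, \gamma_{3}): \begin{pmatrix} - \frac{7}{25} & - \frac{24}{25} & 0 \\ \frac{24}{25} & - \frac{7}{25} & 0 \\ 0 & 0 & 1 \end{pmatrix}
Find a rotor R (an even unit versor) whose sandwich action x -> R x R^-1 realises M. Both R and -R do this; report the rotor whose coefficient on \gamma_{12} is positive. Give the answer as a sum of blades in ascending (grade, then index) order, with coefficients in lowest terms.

Method: write R = a + b12*\gamma_{12} + b13*\gamma_{13} + b23*\gamma_{23} with a^2 + b12^2 + b13^2 + b23^2 = 1 (so R^-1 = ~R). Expanding the columns R e_j ~R gives tr M = 4a^2 - 1 and, from the antisymmetric part, M21 - M12 = -4a*b12, M13 - M31 = 4a*b13, M32 - M23 = -4a*b23.
Here tr M = \frac{11}{25}, so a^2 = (1 + tr M)/4 = \frac{9}{25} and a = ±\frac{3}{5}. Taking a = \frac{3}{5}: M21 - M12 = \frac{48}{25}, M13 - M31 = 0, M32 - M23 = 0, giving b12 = -\frac{4}{5}, b13 = 0, b23 = 0, i.e. R = \frac{3}{5} - \frac{4}{5} \gamma_{12}.
Its \gamma_{12} coefficient is negative, so report the other preimage -R.
Answer: -\frac{3}{5} + \frac{4}{5} \gamma_{12}. Recall the cover is two-to-one: with M of trace \frac{11}{25}, both preimages act alike, and the stated \gamma_{12} sign chooses the sheet.


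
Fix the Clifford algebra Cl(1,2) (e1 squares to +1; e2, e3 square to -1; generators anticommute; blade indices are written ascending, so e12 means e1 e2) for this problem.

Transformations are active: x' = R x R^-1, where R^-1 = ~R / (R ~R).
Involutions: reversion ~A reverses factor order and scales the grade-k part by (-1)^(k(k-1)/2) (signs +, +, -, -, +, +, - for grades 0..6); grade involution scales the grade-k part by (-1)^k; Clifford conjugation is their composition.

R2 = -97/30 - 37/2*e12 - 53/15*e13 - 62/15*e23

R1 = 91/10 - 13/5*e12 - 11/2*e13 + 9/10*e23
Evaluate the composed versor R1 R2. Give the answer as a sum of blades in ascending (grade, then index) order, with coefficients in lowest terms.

Distribute over the terms of R1 (each basis-blade product reordered to ascending indices, repeated generators contracted through their squares):
(91/10) R2 = -8827/300 - 3367/20*e12 - 4823/150*e13 - 2821/75*e23
(-13/5*e12) R2 = 481/10 + 1261/150*e12 - 806/75*e13 - 689/75*e23
(-11/2*e13) R2 = 583/30 + 341/15*e12 + 1067/60*e13 + 407/4*e23
(9/10*e23) R2 = 93/25 + 159/50*e12 - 333/20*e13 - 291/100*e23
Summing the partial products and collecting blades:
Answer: 4183/100 - 13403/100*e12 - 1253/30*e13 + 1301/25*e23


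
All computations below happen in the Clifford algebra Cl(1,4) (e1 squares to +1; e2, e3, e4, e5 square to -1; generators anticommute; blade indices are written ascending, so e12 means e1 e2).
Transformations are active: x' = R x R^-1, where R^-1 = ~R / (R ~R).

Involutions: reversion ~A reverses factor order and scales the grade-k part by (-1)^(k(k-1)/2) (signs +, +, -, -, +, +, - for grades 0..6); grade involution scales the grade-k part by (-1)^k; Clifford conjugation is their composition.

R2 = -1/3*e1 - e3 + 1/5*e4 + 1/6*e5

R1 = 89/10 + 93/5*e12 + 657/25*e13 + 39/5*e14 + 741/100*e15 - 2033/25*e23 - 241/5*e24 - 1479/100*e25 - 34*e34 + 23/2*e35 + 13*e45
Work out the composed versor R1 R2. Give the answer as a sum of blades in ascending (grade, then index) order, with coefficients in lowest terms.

Distribute over the terms of R2 (each basis-blade product reordered to ascending indices, repeated generators contracted through their squares):
R1 (-1/3*e1) = -89/30*e1 + 31/5*e2 + 219/25*e3 + 13/5*e4 + 247/100*e5 + 2033/75*e123 + 241/15*e124 + 493/100*e125 + 34/3*e134 - 23/6*e135 - 13/3*e145
R1 (-e3) = 657/25*e1 - 2033/25*e2 - 89/10*e3 + 34*e4 - 23/2*e5 - 93/5*e123 + 39/5*e134 + 741/100*e135 - 241/5*e234 - 1479/100*e235 - 13*e345
R1 (1/5*e4) = -39/25*e1 + 241/25*e2 + 34/5*e3 + 89/50*e4 + 13/5*e5 + 93/25*e124 + 657/125*e134 - 741/500*e145 - 2033/125*e234 + 1479/500*e245 - 23/10*e345
R1 (1/6*e5) = -247/200*e1 + 493/200*e2 - 23/12*e3 - 13/6*e4 + 89/60*e5 + 31/10*e125 + 219/50*e135 + 13/10*e145 - 2033/150*e235 - 241/30*e245 - 17/3*e345
Summing the partial products and collecting blades:
Answer: 12311/600*e1 - 12603/200*e2 + 1423/300*e3 + 2716/75*e4 - 371/75*e5 + 638/75*e123 + 1484/75*e124 + 803/100*e125 + 9146/375*e134 + 2387/300*e135 - 6773/1500*e145 - 8058/125*e234 - 8503/300*e235 - 7613/1500*e245 - 629/30*e345


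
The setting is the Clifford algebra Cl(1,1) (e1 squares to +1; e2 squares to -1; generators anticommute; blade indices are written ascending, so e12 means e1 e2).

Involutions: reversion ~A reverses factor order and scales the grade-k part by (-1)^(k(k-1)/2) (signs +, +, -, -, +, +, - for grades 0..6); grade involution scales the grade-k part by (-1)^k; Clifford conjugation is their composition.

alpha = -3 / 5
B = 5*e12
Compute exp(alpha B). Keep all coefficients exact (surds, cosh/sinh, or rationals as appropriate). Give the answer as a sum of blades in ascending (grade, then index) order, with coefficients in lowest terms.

B^2 = (5)^2*(e12)^2 = 25*(+1) = 25 (a basis 2-blade squares to minus the product of its generators' squares).
B^2 = 25 — B^2 > 0, so the exponential closes hyperbolically: l = 5, alpha*l = -3, so exp(alpha B) = cosh(-3) + (sinh(-3)/5)*B = cosh(3) + (-sinh(3)/5)*B.
Answer: cosh(3) - sinh(3)*e12


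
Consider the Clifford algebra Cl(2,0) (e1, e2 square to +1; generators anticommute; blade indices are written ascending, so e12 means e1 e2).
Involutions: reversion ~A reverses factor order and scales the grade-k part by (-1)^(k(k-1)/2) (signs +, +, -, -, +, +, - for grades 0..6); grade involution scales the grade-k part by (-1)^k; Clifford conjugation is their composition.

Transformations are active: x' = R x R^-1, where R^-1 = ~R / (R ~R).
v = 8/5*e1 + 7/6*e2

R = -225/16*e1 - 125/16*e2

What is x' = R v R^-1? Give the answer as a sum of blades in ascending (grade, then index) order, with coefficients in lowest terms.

~R = -225/16*e1 - 125/16*e2, and R ~R = 33125/128, so R^-1 = ~R / (33125/128).
R v = -3035/96 - 125/32*e12
Answer: 973/530*e1 + 118/159*e2


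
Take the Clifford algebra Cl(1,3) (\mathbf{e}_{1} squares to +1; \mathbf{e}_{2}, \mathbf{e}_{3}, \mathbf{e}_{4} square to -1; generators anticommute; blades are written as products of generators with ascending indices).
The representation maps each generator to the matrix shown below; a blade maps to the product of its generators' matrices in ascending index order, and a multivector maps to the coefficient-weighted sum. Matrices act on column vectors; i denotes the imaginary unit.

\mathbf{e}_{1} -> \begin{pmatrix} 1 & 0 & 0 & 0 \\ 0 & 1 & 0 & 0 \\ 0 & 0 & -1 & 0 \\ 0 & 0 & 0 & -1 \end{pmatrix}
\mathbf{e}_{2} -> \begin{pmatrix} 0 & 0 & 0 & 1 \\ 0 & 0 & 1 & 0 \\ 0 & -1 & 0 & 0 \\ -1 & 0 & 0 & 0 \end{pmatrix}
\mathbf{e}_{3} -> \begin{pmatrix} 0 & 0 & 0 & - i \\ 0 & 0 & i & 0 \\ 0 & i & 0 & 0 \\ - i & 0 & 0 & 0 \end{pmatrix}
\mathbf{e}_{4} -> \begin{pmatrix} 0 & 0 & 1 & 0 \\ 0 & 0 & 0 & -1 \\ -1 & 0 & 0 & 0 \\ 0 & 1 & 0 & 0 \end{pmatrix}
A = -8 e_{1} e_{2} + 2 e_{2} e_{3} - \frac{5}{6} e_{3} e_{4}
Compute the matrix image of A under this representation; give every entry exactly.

Bivector images (products of the table entries): rho(e_{1} e_{2}) = rho(\mathbf{e}_{1})rho(\mathbf{e}_{2}) = \begin{pmatrix} 0 & 0 & 0 & 1 \\ 0 & 0 & 1 & 0 \\ 0 & 1 & 0 & 0 \\ 1 & 0 & 0 & 0 \end{pmatrix}; rho(e_{2} e_{3}) = rho(\mathbf{e}_{2})rho(\mathbf{e}_{3}) = \begin{pmatrix} - i & 0 & 0 & 0 \\ 0 & i & 0 & 0 \\ 0 & 0 & - i & 0 \\ 0 & 0 & 0 & i \end{pmatrix}; rho(e_{3} e_{4}) = rho(\mathbf{e}_{3})rho(\mathbf{e}_{4}) = \begin{pmatrix} 0 & - i & 0 & 0 \\ - i & 0 & 0 & 0 \\ 0 & 0 & 0 & - i \\ 0 & 0 & - i & 0 \end{pmatrix}.
M = (-8)*rho(e_{1} e_{2}) + (2)*rho(e_{2} e_{3}) + (-\frac{5}{6})*rho(e_{3} e_{4}), summed entrywise:
Answer: \begin{pmatrix} - 2 i & \frac{5 i}{6} & 0 & -8 \\ \frac{5 i}{6} & 2 i & -8 & 0 \\ 0 & -8 & - 2 i & \frac{5 i}{6} \\ -8 & 0 & \frac{5 i}{6} & 2 i \end{pmatrix}


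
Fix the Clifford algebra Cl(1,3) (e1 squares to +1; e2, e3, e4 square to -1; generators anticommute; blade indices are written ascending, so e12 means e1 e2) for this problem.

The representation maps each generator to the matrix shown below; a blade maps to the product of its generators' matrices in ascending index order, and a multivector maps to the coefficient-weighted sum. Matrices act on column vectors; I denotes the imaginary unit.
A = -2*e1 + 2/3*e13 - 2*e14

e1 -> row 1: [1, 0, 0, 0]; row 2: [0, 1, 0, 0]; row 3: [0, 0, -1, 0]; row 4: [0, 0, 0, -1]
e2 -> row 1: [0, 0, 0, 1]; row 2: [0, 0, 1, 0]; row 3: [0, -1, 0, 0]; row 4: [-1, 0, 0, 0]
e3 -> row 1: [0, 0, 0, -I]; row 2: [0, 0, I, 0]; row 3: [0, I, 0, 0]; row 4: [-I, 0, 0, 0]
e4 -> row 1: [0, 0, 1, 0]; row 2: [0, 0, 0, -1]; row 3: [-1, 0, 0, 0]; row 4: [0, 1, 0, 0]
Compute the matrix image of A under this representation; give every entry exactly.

Bivector images (products of the table entries): rho(e13) = rho(e1)rho(e3) = row 1: [0, 0, 0, -I]; row 2: [0, 0, I, 0]; row 3: [0, -I, 0, 0]; row 4: [I, 0, 0, 0]; rho(e14) = rho(e1)rho(e4) = row 1: [0, 0, 1, 0]; row 2: [0, 0, 0, -1]; row 3: [1, 0, 0, 0]; row 4: [0, -1, 0, 0].
M = (-2)*rho(e1) + (2/3)*rho(e13) + (-2)*rho(e14), summed entrywise:
Answer: row 1: [-2, 0, -2, -2*I/3]; row 2: [0, -2, 2*I/3, 2]; row 3: [-2, -2*I/3, 2, 0]; row 4: [2*I/3, 2, 0, 2]


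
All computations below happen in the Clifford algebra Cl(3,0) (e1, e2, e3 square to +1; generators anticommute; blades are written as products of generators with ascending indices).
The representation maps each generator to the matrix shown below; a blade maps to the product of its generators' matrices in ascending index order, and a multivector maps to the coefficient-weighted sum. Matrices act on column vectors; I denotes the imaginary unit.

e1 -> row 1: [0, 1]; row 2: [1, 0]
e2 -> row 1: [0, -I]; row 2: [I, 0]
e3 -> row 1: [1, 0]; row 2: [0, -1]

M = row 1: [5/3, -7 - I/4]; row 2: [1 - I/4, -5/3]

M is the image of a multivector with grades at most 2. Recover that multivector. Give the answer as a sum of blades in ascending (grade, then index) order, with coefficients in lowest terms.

Method: 1, rho(e1), rho(e2), rho(e3) form a trace-orthogonal basis of the 2x2 complex matrices (tr(X Y) = 2 if X = Y, else 0), so M = m0*1 + m1*rho(e1) + m2*rho(e2) + m3*rho(e3) with m0 = tr(M)/2 = 0, m1 = tr(M rho(e1))/2 = -3 - I/4, m2 = tr(M rho(e2))/2 = -4*I, m3 = tr(M rho(e3))/2 = 5/3.
Multiplying table entries, the bivector images are rho(e1 e2) = I*rho(e3), rho(e1 e3) = -I*rho(e2), rho(e2 e3) = I*rho(e1); with real blade coefficients the real parts of m0..m3 are the coefficients of 1, e1, e2, e3 and the imaginary parts give the bivectors (e2 e3: Im m1, e1 e3: -Im m2, e1 e2: Im m3).
Answer: -3*e1 + 5/3*e3 + 4*e1 e3 - 1/4*e2 e3


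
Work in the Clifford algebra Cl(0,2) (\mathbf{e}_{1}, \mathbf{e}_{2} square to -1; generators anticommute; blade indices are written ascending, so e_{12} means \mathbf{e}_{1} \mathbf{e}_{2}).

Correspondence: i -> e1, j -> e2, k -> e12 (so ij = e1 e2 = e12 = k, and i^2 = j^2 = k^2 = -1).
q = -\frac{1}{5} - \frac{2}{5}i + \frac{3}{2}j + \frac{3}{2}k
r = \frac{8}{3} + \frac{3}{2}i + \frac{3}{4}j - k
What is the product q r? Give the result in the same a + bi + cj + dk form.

In blades: q = -\frac{1}{5} - \frac{2}{5} e_{1} + \frac{3}{2} e_{2} + \frac{3}{2} e_{12}, r = \frac{8}{3} + \frac{3}{2} e_{1} + \frac{3}{4} e_{2} - e_{12}.
Distribute q over r term by term (generator squares from the signature, products reordered to ascending indices): (-\frac{1}{5})*r = -\frac{8}{15} - \frac{3}{10} e_{1} - \frac{3}{20} e_{2} + \frac{1}{5} e_{12}; (-\frac{2}{5} e_{1})*r = \frac{3}{5} - \frac{16}{15} e_{1} - \frac{2}{5} e_{2} - \frac{3}{10} e_{12}; (\frac{3}{2} e_{2})*r = -\frac{9}{8} - \frac{3}{2} e_{1} + 4 e_{2} - \frac{9}{4} e_{12}; (\frac{3}{2} e_{12})*r = \frac{3}{2} - \frac{9}{8} e_{1} + \frac{9}{4} e_{2} + 4 e_{12}.
Sum: \frac{53}{120} - \frac{479}{120} e_{1} + \frac{57}{10} e_{2} + \frac{33}{20} e_{12}; translating back through the correspondence:
Answer: \frac{53}{120} - \frac{479}{120}i + \frac{57}{10}j + \frac{33}{20}k


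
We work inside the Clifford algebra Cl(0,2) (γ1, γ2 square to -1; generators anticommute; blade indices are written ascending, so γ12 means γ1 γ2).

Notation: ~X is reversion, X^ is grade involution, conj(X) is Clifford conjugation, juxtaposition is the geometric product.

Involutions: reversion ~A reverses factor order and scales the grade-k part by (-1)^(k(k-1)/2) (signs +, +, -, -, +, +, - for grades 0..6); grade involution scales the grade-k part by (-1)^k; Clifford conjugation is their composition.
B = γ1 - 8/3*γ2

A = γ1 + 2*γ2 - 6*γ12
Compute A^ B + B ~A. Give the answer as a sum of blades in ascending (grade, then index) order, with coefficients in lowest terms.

first term: -13/3 - 16*γ1 - 6*γ2 + 14/3*γ12
second term: 13/3 - 16*γ1 - 6*γ2 + 14/3*γ12
Answer: -32*γ1 - 12*γ2 + 28/3*γ12


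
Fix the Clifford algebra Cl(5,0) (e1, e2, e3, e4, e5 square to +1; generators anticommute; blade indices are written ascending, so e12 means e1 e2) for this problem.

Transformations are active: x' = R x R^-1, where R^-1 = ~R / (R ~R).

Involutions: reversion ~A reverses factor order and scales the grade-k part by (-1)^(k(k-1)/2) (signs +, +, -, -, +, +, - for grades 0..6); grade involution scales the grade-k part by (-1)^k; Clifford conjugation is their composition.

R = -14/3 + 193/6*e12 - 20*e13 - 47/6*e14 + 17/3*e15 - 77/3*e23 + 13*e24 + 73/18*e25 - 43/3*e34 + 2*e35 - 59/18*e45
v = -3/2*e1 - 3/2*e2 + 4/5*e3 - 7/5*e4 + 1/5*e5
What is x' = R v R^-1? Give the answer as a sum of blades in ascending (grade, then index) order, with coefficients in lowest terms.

~R = -14/3 - 193/6*e12 + 20*e13 + 47/6*e14 - 17/3*e15 + 77/3*e23 - 13*e24 - 73/18*e25 + 43/3*e34 - 2*e35 + 59/18*e45, and R ~R = 211763/81, so R^-1 = ~R / (211763/81).
R v = -903/20*e1 + 3119/180*e2 - 1553/30*e3 + 4517/180*e4 + 1343/180*e5 + 1027/30*e123 - 4577/60*e124 + 177/20*e125 + 1673/30*e134 - 173/15*e135 + 677/60*e145 + 1411/30*e234 - 512/45*e235 + 475/36*e245 - 121/45*e345
Answer: -201/503*e1 + 2264/2515*e2 + 467/2515*e3 - 12219/5030*e4 + 487/1006*e5


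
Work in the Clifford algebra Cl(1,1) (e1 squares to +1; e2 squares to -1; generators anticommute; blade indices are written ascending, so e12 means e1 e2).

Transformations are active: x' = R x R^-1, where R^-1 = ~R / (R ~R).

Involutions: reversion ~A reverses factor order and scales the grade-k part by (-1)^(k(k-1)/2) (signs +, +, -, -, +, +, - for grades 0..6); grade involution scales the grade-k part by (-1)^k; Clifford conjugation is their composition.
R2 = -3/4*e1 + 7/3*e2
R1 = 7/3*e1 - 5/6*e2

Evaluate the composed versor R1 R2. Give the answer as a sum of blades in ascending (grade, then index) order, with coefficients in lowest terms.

Distribute over the terms of R1 (each basis-blade product reordered to ascending indices, repeated generators contracted through their squares):
(7/3*e1) R2 = -7/4 + 49/9*e12
(-5/6*e2) R2 = 35/18 - 5/8*e12
Summing the partial products and collecting blades:
Answer: 7/36 + 347/72*e12


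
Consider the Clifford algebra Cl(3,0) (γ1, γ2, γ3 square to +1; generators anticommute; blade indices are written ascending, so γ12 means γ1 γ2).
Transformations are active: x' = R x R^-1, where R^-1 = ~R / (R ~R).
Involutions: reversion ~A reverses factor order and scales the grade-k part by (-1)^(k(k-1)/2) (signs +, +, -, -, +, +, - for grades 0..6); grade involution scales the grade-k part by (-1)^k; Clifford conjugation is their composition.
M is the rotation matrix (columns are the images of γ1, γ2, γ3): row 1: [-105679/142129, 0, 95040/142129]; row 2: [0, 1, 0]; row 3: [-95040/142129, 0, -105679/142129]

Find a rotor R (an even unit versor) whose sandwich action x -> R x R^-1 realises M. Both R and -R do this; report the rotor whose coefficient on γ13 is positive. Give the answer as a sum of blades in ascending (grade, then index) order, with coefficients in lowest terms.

Method: write R = a + b12*γ12 + b13*γ13 + b23*γ23 with a^2 + b12^2 + b13^2 + b23^2 = 1 (so R^-1 = ~R). Expanding the columns R e_j ~R gives tr M = 4a^2 - 1 and, from the antisymmetric part, M21 - M12 = -4a*b12, M13 - M31 = 4a*b13, M32 - M23 = -4a*b23.
Here tr M = -69229/142129, so a^2 = (1 + tr M)/4 = 18225/142129 and a = ±135/377. Taking a = 135/377: M21 - M12 = 0, M13 - M31 = 190080/142129, M32 - M23 = 0, giving b12 = 0, b13 = 352/377, b23 = 0, i.e. R = 135/377 + 352/377*γ13.
Its γ13 coefficient is already positive.
Answer: 135/377 + 352/377*γ13. Uniqueness: Spin(3) -> SO(3) maps R and -R to the same rotation of trace -69229/142129; fixing the sign of the γ13 coefficient removes the ambiguity.


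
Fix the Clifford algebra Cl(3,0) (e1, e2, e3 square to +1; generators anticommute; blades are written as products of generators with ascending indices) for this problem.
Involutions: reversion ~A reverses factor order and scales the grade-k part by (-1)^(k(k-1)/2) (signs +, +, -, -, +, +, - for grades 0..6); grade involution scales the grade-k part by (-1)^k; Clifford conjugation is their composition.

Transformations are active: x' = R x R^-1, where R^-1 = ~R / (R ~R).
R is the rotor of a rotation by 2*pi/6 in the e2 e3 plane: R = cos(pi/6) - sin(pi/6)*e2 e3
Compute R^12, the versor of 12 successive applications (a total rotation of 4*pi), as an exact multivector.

Rotor phase runs at HALF the rotation angle; powers of one rotor simply add phase, so after 12 steps in e2 e3 the phase is 12*pi/6 = 2*pi and R^12 = cos(2*pi) - sin(2*pi)*e2 e3.
cos(2*pi) = 1 and sin(2*pi) = 0, so R^12 = 1. The total rotation 4*pi is 2 full turns, so every vector returns to itself, yet the rotor is +1, back on the identity sheet (an even number of 2*pi turns).
Answer: 1


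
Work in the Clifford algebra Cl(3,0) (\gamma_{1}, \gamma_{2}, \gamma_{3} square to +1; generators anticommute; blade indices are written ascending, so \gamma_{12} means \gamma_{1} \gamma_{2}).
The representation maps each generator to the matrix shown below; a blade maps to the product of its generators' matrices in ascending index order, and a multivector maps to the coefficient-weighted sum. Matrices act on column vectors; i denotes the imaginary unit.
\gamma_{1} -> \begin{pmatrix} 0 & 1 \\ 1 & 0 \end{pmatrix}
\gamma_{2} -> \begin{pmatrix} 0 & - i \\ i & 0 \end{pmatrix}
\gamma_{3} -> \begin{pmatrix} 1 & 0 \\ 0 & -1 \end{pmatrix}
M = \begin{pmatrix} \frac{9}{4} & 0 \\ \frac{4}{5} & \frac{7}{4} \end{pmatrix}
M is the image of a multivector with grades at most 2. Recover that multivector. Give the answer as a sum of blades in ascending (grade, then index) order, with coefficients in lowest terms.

Method: 1, rho(\gamma_{1}), rho(\gamma_{2}), rho(\gamma_{3}) form a trace-orthogonal basis of the 2x2 complex matrices (tr(X Y) = 2 if X = Y, else 0), so M = m0*1 + m1*rho(\gamma_{1}) + m2*rho(\gamma_{2}) + m3*rho(\gamma_{3}) with m0 = tr(M)/2 = 2, m1 = tr(M rho(\gamma_{1}))/2 = \frac{2}{5}, m2 = tr(M rho(\gamma_{2}))/2 = - \frac{2 i}{5}, m3 = tr(M rho(\gamma_{3}))/2 = \frac{1}{4}.
Multiplying table entries, the bivector images are rho(\gamma_{12}) = i*rho(\gamma_{3}), rho(\gamma_{13}) = -i*rho(\gamma_{2}), rho(\gamma_{23}) = i*rho(\gamma_{1}); with real blade coefficients the real parts of m0..m3 are the coefficients of 1, \gamma_{1}, \gamma_{2}, \gamma_{3} and the imaginary parts give the bivectors (\gamma_{23}: Im m1, \gamma_{13}: -Im m2, \gamma_{12}: Im m3).
Answer: 2 + \frac{2}{5} \gamma_{1} + \frac{1}{4} \gamma_{3} + \frac{2}{5} \gamma_{13}


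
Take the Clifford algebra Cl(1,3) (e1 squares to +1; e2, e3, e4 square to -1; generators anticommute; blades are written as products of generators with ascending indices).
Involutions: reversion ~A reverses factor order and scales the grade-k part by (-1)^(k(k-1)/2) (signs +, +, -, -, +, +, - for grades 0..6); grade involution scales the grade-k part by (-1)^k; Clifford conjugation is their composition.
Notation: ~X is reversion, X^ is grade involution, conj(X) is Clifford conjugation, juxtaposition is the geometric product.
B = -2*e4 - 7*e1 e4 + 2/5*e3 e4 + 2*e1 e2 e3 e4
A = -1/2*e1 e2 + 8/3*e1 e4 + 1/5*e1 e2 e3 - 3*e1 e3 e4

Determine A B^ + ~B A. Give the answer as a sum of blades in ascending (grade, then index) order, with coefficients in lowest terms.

first term: -56/3 - 62/15*e1 + 6*e2 - 21*e3 - 2/5*e4 + 106/15*e1 e3 + 16/3*e2 e3 - 7/2*e2 e4 - e3 e4 - 27/25*e1 e2 e4 - 7/5*e2 e3 e4 + 1/5*e1 e2 e3 e4
second term: 56/3 - 98/15*e1 - 6*e2 + 21*e3 + 2/5*e4 - 74/15*e1 e3 + 16/3*e2 e3 - 7/2*e2 e4 - e3 e4 + 23/25*e1 e2 e4 - 7/5*e2 e3 e4 + 3/5*e1 e2 e3 e4
Answer: -32/3*e1 + 32/15*e1 e3 + 32/3*e2 e3 - 7*e2 e4 - 2*e3 e4 - 4/25*e1 e2 e4 - 14/5*e2 e3 e4 + 4/5*e1 e2 e3 e4


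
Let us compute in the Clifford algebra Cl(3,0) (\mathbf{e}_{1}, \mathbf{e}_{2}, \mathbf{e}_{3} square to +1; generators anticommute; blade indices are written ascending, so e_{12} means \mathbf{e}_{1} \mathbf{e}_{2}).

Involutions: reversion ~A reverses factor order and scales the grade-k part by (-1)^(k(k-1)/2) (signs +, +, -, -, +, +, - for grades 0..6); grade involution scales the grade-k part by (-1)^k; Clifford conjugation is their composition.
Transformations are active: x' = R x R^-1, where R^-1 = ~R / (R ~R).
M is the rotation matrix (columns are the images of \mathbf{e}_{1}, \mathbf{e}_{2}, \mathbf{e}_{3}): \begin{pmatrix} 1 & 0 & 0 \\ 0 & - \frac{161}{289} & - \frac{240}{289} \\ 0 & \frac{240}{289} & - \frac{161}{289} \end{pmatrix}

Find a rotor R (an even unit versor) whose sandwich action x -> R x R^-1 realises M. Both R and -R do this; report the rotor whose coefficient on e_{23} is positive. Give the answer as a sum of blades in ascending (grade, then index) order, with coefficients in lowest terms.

Method: write R = a + b12*e_{12} + b13*e_{13} + b23*e_{23} with a^2 + b12^2 + b13^2 + b23^2 = 1 (so R^-1 = ~R). Expanding the columns R e_j ~R gives tr M = 4a^2 - 1 and, from the antisymmetric part, M21 - M12 = -4a*b12, M13 - M31 = 4a*b13, M32 - M23 = -4a*b23.
Here tr M = -\frac{33}{289}, so a^2 = (1 + tr M)/4 = \frac{64}{289} and a = ±\frac{8}{17}. Taking a = \frac{8}{17}: M21 - M12 = 0, M13 - M31 = 0, M32 - M23 = \frac{480}{289}, giving b12 = 0, b13 = 0, b23 = -\frac{15}{17}, i.e. R = \frac{8}{17} - \frac{15}{17} e_{23}.
Its e_{23} coefficient is negative, so report the other preimage -R.
Answer: -\frac{8}{17} + \frac{15}{17} e_{23}. Uniqueness: Spin(3) -> SO(3) maps R and -R to the same rotation of trace -\frac{33}{289}; fixing the sign of the e_{23} coefficient removes the ambiguity.


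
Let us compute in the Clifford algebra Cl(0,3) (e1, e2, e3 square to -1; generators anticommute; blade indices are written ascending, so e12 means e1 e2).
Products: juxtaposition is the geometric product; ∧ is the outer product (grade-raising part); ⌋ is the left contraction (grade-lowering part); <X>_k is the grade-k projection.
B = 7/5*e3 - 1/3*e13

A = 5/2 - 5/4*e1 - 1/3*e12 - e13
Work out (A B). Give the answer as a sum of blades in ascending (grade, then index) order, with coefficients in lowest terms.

step 1: -1/3 + 7/5*e1 + 37/12*e3 - 31/12*e13 + 1/9*e23 - 7/15*e123
Answer: -1/3 + 7/5*e1 + 37/12*e3 - 31/12*e13 + 1/9*e23 - 7/15*e123


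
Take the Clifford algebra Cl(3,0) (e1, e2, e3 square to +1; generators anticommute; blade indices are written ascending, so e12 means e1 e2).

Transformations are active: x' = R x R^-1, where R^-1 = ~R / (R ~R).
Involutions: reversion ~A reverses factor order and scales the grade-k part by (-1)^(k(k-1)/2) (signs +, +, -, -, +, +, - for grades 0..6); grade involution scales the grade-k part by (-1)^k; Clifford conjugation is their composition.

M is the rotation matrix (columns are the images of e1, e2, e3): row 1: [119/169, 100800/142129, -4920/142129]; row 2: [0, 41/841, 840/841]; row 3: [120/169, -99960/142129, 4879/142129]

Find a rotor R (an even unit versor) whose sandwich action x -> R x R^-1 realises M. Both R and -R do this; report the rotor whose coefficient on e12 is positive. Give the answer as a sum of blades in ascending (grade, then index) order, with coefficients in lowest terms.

Method: write R = a + b12*e12 + b13*e13 + b23*e23 with a^2 + b12^2 + b13^2 + b23^2 = 1 (so R^-1 = ~R). Expanding the columns R e_j ~R gives tr M = 4a^2 - 1 and, from the antisymmetric part, M21 - M12 = -4a*b12, M13 - M31 = 4a*b13, M32 - M23 = -4a*b23.
Here tr M = 111887/142129, so a^2 = (1 + tr M)/4 = 63504/142129 and a = ±252/377. Taking a = 252/377: M21 - M12 = -100800/142129, M13 - M31 = -105840/142129, M32 - M23 = -241920/142129, giving b12 = 100/377, b13 = -105/377, b23 = 240/377, i.e. R = 252/377 + 100/377*e12 - 105/377*e13 + 240/377*e23.
Its e12 coefficient is already positive.
Answer: 252/377 + 100/377*e12 - 105/377*e13 + 240/377*e23. Uniqueness: Spin(3) -> SO(3) maps R and -R to the same rotation of trace 111887/142129; fixing the sign of the e12 coefficient removes the ambiguity.


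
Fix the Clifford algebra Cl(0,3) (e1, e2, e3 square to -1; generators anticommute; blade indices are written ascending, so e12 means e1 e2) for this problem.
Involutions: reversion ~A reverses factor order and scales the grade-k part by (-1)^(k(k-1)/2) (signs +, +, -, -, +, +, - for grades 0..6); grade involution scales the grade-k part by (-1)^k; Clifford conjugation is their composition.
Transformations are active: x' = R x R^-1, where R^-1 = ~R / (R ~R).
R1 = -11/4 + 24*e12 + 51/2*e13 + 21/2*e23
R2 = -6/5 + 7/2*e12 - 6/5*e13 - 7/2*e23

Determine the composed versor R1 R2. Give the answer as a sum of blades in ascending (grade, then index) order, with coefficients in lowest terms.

Distribute over the terms of R1 (each basis-blade product reordered to ascending indices, repeated generators contracted through their squares):
(-11/4) R2 = 33/10 - 77/8*e12 + 33/10*e13 + 77/8*e23
(24*e12) R2 = -84 - 144/5*e12 + 84*e13 - 144/5*e23
(51/2*e13) R2 = 153/5 - 357/4*e12 - 153/5*e13 - 357/4*e23
(21/2*e23) R2 = 147/4 + 63/5*e12 + 147/4*e13 - 63/5*e23
Summing the partial products and collecting blades:
Answer: -267/20 - 4603/40*e12 + 1869/20*e13 - 4841/40*e23


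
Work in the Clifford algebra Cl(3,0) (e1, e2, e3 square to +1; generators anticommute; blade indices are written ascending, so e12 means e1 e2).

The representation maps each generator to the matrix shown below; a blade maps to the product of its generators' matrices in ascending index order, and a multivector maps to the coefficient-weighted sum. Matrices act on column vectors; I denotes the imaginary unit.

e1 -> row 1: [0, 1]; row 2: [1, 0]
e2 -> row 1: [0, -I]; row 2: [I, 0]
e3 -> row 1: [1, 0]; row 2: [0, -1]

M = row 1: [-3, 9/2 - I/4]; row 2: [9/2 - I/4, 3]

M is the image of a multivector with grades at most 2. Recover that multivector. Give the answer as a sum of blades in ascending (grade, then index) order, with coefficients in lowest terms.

Method: 1, rho(e1), rho(e2), rho(e3) form a trace-orthogonal basis of the 2x2 complex matrices (tr(X Y) = 2 if X = Y, else 0), so M = m0*1 + m1*rho(e1) + m2*rho(e2) + m3*rho(e3) with m0 = tr(M)/2 = 0, m1 = tr(M rho(e1))/2 = 9/2 - I/4, m2 = tr(M rho(e2))/2 = 0, m3 = tr(M rho(e3))/2 = -3.
Multiplying table entries, the bivector images are rho(e12) = I*rho(e3), rho(e13) = -I*rho(e2), rho(e23) = I*rho(e1); with real blade coefficients the real parts of m0..m3 are the coefficients of 1, e1, e2, e3 and the imaginary parts give the bivectors (e23: Im m1, e13: -Im m2, e12: Im m3).
Answer: 9/2*e1 - 3*e3 - 1/4*e23


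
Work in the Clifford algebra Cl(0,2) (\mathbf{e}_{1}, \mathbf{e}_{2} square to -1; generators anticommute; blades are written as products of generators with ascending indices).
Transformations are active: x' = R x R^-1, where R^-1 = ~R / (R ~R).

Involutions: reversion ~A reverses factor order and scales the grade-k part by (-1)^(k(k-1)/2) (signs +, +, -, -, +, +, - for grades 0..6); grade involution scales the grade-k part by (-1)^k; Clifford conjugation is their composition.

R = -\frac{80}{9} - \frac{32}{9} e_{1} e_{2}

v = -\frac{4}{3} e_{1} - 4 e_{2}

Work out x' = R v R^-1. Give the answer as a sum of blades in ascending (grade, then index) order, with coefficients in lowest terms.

~R = -\frac{80}{9} + \frac{32}{9} e_{1} e_{2}, and R ~R = \frac{7424}{81}, so R^-1 = ~R / (\frac{7424}{81}).
R v = -\frac{64}{27} e_{1} + \frac{1088}{27} e_{2}
Answer: \frac{52}{29} e_{1} - \frac{332}{87} e_{2}


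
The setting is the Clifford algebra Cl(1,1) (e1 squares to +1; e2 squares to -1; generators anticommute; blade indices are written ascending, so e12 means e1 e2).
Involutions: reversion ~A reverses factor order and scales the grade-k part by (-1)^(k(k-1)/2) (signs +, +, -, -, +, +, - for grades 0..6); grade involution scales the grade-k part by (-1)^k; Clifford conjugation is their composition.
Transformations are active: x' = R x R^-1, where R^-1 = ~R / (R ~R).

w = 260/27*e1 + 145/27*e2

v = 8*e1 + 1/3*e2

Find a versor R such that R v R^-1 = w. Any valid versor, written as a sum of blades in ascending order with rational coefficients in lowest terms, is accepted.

Reasoning: v^2 = w^2 = 575/9 since conjugation preserves the quadratic form; R = v + w = 476/27*e1 + 154/27*e2 is then valid when invertible, keeping its own part and reversing (v - w)/2.
Answer: 476/27*e1 + 154/27*e2


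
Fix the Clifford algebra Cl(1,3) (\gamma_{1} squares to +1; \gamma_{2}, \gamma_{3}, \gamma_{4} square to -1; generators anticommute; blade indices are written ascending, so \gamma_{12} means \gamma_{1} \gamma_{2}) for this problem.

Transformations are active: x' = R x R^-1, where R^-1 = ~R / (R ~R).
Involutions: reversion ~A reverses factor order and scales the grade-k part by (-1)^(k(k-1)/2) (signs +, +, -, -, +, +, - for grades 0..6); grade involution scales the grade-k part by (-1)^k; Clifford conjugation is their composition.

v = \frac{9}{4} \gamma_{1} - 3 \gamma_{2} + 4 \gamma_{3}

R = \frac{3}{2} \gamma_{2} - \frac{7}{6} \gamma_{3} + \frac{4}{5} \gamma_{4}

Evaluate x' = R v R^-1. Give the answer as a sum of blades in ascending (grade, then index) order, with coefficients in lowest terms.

~R = \frac{3}{2} \gamma_{2} - \frac{7}{6} \gamma_{3} + \frac{4}{5} \gamma_{4}, and R ~R = -\frac{1913}{450}, so R^-1 = ~R / (-\frac{1913}{450}).
R v = \frac{55}{6} - \frac{27}{8} \gamma_{12} + \frac{21}{8} \gamma_{13} - \frac{9}{5} \gamma_{14} + \frac{5}{2} \gamma_{23} + \frac{12}{5} \gamma_{24} - \frac{16}{5} \gamma_{34}
Answer: -\frac{9}{4} \gamma_{1} - \frac{6636}{1913} \gamma_{2} + \frac{1973}{1913} \gamma_{3} - \frac{6600}{1913} \gamma_{4}


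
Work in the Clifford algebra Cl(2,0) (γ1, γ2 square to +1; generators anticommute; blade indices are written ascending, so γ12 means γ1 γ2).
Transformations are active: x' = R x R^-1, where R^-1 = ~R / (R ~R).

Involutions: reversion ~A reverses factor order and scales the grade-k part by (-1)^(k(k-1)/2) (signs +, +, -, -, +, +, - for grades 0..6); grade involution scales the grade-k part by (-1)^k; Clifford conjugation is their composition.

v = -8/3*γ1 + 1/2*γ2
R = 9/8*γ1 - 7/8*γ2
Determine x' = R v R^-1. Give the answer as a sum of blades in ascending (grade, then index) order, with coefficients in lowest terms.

~R = 9/8*γ1 - 7/8*γ2, and R ~R = 65/32, so R^-1 = ~R / (65/32).
R v = -55/16 - 85/48*γ12
Answer: -89/78*γ1 + 32/13*γ2


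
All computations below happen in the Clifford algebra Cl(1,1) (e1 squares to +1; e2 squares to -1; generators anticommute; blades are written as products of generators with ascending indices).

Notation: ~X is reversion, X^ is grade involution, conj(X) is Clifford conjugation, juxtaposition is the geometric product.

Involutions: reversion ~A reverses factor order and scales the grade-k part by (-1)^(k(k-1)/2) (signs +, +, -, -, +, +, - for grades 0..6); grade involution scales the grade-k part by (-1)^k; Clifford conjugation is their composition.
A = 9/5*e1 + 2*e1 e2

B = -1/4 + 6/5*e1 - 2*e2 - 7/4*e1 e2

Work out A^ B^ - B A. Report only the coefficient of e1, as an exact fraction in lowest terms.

first term: -67/50 - 71/20*e1 + 111/20*e2 - 41/10*e1 e2
second term: -67/50 - 89/20*e1 + 111/20*e2 + 31/10*e1 e2
Answer: 9/10


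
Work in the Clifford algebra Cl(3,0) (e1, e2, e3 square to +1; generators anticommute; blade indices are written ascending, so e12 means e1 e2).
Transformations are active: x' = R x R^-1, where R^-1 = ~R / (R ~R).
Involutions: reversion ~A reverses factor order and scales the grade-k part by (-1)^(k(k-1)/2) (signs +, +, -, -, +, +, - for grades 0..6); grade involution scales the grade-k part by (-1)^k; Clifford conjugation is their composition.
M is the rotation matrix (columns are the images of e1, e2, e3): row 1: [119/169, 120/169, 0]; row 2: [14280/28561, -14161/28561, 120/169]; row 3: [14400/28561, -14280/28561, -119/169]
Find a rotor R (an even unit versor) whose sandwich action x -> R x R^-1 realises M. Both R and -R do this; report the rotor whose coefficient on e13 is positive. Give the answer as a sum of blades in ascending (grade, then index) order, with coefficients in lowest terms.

Method: write R = a + b12*e12 + b13*e13 + b23*e23 with a^2 + b12^2 + b13^2 + b23^2 = 1 (so R^-1 = ~R). Expanding the columns R e_j ~R gives tr M = 4a^2 - 1 and, from the antisymmetric part, M21 - M12 = -4a*b12, M13 - M31 = 4a*b13, M32 - M23 = -4a*b23.
Here tr M = -14161/28561, so a^2 = (1 + tr M)/4 = 3600/28561 and a = ±60/169. Taking a = 60/169: M21 - M12 = -6000/28561, M13 - M31 = -14400/28561, M32 - M23 = -34560/28561, giving b12 = 25/169, b13 = -60/169, b23 = 144/169, i.e. R = 60/169 + 25/169*e12 - 60/169*e13 + 144/169*e23.
Its e13 coefficient is negative, so report the other preimage -R.
Answer: -60/169 - 25/169*e12 + 60/169*e13 - 144/169*e23. Note: both R and -R realise this M (trace -14161/28561); the covering map identifies them, and the e13-coefficient sign is the tie-breaker.


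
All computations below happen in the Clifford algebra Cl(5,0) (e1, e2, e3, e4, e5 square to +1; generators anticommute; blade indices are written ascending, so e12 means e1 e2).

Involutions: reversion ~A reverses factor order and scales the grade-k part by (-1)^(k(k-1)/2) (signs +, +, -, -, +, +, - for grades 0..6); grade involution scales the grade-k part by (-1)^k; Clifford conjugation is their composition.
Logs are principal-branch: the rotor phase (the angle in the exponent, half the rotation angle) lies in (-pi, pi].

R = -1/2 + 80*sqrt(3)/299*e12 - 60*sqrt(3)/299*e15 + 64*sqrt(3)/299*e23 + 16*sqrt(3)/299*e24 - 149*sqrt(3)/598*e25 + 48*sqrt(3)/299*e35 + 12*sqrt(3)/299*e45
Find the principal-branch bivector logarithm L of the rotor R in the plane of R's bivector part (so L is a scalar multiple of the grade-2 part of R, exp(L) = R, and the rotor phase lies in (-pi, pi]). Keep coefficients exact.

The scalar part of R is -1/2, so the principal-branch rotor phase is pinned; divide the bivector part by its sine to get the unit plane — L is the phase times that plane.
Concretely: cos(phase) = -1/2 gives phase = ±2*pi/3, and since phase/sin(phase) is even the sign is immaterial: L = (phase/sin(phase)) * <R>_2 = (4*sqrt(3)*pi/9) * <R>_2.
Answer: 320*pi/897*e12 - 80*pi/299*e15 + 256*pi/897*e23 + 64*pi/897*e24 - 298*pi/897*e25 + 64*pi/299*e35 + 16*pi/299*e45


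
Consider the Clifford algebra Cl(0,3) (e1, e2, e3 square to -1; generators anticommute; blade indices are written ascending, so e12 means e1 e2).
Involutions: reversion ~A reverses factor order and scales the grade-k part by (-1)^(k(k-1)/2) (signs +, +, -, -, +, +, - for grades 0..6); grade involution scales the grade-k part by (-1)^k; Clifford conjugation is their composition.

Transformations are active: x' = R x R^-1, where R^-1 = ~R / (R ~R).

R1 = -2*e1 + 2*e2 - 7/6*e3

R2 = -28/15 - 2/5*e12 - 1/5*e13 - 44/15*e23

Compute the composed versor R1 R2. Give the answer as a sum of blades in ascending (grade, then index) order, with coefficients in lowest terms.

Distribute over the terms of R1 (each basis-blade product reordered to ascending indices, repeated generators contracted through their squares):
(-2*e1) R2 = 56/15*e1 - 4/5*e2 - 2/5*e3 + 88/15*e123
(2*e2) R2 = -4/5*e1 - 56/15*e2 + 88/15*e3 + 2/5*e123
(-7/6*e3) R2 = 7/30*e1 + 154/45*e2 + 98/45*e3 + 7/15*e123
Summing the partial products and collecting blades:
Answer: 19/6*e1 - 10/9*e2 + 344/45*e3 + 101/15*e123


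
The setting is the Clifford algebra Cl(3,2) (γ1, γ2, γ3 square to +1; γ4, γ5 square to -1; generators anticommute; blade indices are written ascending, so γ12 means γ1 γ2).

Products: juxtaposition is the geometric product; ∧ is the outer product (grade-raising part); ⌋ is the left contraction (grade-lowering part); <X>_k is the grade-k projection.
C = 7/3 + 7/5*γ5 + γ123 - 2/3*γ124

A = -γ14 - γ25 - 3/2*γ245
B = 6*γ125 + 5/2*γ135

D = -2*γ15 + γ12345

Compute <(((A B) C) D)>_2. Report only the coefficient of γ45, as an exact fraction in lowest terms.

step 1: -6*γ1 - 9*γ14 - 5/2*γ123 - 6*γ245 - 5/2*γ345 - 15/4*γ1234
step 2: 5/2 - 14*γ1 - 6*γ2 + 5/2*γ3 - 15/4*γ4 - 21*γ14 - 62/5*γ15 - 6*γ23 + 62/5*γ24 + 11/6*γ34 - 35/6*γ123 - 63/5*γ145 + 9*γ234 - 14*γ245 - 35/6*γ345 - 35/4*γ1234 - 11/6*γ1235 - 5/2*γ1245 + 6*γ1345 - 21/4*γ12345
step 3: 391/20 - 6*γ2 - 5/2*γ3 - 811/30*γ4 + 147/4*γ5 + 35/6*γ12 - 14*γ13 - 14*γ15 + 244/15*γ23 + 5*γ24 - 12*γ34 - 217/6*γ45 + 28*γ124 - 61/6*γ125 + 35/3*γ134 - 37/5*γ135 - 3/2*γ145 + 19/10*γ234 - 28/3*γ235 + 33/4*γ1235 - 223/10*γ1245 + 7/3*γ1345 - 63/2*γ2345 + 41/2*γ12345
step 4: 35/6*γ12 - 14*γ13 - 14*γ15 + 244/15*γ23 + 5*γ24 - 12*γ34 - 217/6*γ45
Answer: -217/6


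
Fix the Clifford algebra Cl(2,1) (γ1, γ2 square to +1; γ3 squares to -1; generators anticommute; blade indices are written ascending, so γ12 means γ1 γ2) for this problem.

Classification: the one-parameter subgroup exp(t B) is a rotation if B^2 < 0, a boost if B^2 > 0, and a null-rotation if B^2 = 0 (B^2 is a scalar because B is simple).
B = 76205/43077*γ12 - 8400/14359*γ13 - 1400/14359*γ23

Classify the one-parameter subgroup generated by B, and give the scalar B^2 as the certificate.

B^2 term by term: the squares give (76205/43077)^2*(γ12)^2 + (-8400/14359)^2*(γ13)^2 + (-1400/14359)^2*(γ23)^2 = 5807202025/1855627929*(-1) + 70560000/206180881*(+1) + 1960000/206180881*(+1) = -25/9 (each basis 2-blade squares to minus the product of its generators' squares); cross terms between blades sharing an index anticommute and cancel. So B^2 = -25/9.
Answer: rotation, certificate B^2 = -25/9. Note: conjugating B changes its blade decomposition but never the scalar B^2 = -25/9, whose sign settles the classification.
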